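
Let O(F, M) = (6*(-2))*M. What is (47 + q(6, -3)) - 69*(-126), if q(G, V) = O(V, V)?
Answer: 8777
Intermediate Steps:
O(F, M) = -12*M
q(G, V) = -12*V
(47 + q(6, -3)) - 69*(-126) = (47 - 12*(-3)) - 69*(-126) = (47 + 36) + 8694 = 83 + 8694 = 8777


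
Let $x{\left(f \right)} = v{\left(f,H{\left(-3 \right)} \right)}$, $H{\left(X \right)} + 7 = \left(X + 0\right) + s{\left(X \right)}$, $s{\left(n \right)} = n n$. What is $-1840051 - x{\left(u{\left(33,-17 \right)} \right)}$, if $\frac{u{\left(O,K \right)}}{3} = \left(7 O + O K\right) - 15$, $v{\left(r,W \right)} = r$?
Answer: $-1839016$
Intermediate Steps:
$s{\left(n \right)} = n^{2}$
$H{\left(X \right)} = -7 + X + X^{2}$ ($H{\left(X \right)} = -7 + \left(\left(X + 0\right) + X^{2}\right) = -7 + \left(X + X^{2}\right) = -7 + X + X^{2}$)
$u{\left(O,K \right)} = -45 + 21 O + 3 K O$ ($u{\left(O,K \right)} = 3 \left(\left(7 O + O K\right) - 15\right) = 3 \left(\left(7 O + K O\right) - 15\right) = 3 \left(-15 + 7 O + K O\right) = -45 + 21 O + 3 K O$)
$x{\left(f \right)} = f$
$-1840051 - x{\left(u{\left(33,-17 \right)} \right)} = -1840051 - \left(-45 + 21 \cdot 33 + 3 \left(-17\right) 33\right) = -1840051 - \left(-45 + 693 - 1683\right) = -1840051 - -1035 = -1840051 + 1035 = -1839016$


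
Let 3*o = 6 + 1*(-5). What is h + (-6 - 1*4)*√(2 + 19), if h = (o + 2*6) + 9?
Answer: 64/3 - 10*√21 ≈ -24.492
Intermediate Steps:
o = ⅓ (o = (6 + 1*(-5))/3 = (6 - 5)/3 = (⅓)*1 = ⅓ ≈ 0.33333)
h = 64/3 (h = (⅓ + 2*6) + 9 = (⅓ + 12) + 9 = 37/3 + 9 = 64/3 ≈ 21.333)
h + (-6 - 1*4)*√(2 + 19) = 64/3 + (-6 - 1*4)*√(2 + 19) = 64/3 + (-6 - 4)*√21 = 64/3 - 10*√21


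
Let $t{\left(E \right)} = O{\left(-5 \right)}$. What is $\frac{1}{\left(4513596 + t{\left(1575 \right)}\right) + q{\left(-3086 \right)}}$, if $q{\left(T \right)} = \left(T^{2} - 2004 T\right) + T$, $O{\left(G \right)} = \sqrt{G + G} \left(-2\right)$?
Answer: $\frac{i}{2 \left(\sqrt{10} + 10109125 i\right)} \approx 4.946 \cdot 10^{-8} + 1.5472 \cdot 10^{-14} i$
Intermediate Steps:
$O{\left(G \right)} = - 2 \sqrt{2} \sqrt{G}$ ($O{\left(G \right)} = \sqrt{2 G} \left(-2\right) = \sqrt{2} \sqrt{G} \left(-2\right) = - 2 \sqrt{2} \sqrt{G}$)
$t{\left(E \right)} = - 2 i \sqrt{10}$ ($t{\left(E \right)} = - 2 \sqrt{2} \sqrt{-5} = - 2 \sqrt{2} i \sqrt{5} = - 2 i \sqrt{10}$)
$q{\left(T \right)} = T^{2} - 2003 T$
$\frac{1}{\left(4513596 + t{\left(1575 \right)}\right) + q{\left(-3086 \right)}} = \frac{1}{\left(4513596 - 2 i \sqrt{10}\right) - 3086 \left(-2003 - 3086\right)} = \frac{1}{\left(4513596 - 2 i \sqrt{10}\right) - -15704654} = \frac{1}{\left(4513596 - 2 i \sqrt{10}\right) + 15704654} = \frac{1}{20218250 - 2 i \sqrt{10}}$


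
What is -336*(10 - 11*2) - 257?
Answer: 3775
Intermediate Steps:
-336*(10 - 11*2) - 257 = -336*(10 - 22) - 257 = -336*(-12) - 257 = 4032 - 257 = 3775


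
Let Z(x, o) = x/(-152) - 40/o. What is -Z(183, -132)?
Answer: 4519/5016 ≈ 0.90092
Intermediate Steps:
Z(x, o) = -40/o - x/152 (Z(x, o) = x*(-1/152) - 40/o = -x/152 - 40/o = -40/o - x/152)
-Z(183, -132) = -(-40/(-132) - 1/152*183) = -(-40*(-1/132) - 183/152) = -(10/33 - 183/152) = -1*(-4519/5016) = 4519/5016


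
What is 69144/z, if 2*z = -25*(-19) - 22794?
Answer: -138288/22319 ≈ -6.1960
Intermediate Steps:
z = -22319/2 (z = (-25*(-19) - 22794)/2 = (475 - 22794)/2 = (½)*(-22319) = -22319/2 ≈ -11160.)
69144/z = 69144/(-22319/2) = 69144*(-2/22319) = -138288/22319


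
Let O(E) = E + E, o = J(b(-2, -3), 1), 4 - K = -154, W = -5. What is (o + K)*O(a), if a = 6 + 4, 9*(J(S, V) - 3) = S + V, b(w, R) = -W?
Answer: 9700/3 ≈ 3233.3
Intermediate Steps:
K = 158 (K = 4 - 1*(-154) = 4 + 154 = 158)
b(w, R) = 5 (b(w, R) = -1*(-5) = 5)
J(S, V) = 3 + S/9 + V/9 (J(S, V) = 3 + (S + V)/9 = 3 + (S/9 + V/9) = 3 + S/9 + V/9)
o = 11/3 (o = 3 + (⅑)*5 + (⅑)*1 = 3 + 5/9 + ⅑ = 11/3 ≈ 3.6667)
a = 10
O(E) = 2*E
(o + K)*O(a) = (11/3 + 158)*(2*10) = (485/3)*20 = 9700/3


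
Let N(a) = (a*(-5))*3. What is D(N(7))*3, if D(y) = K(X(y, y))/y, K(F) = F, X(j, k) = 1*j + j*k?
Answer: -312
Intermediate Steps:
N(a) = -15*a (N(a) = -5*a*3 = -15*a)
X(j, k) = j + j*k
D(y) = 1 + y (D(y) = (y*(1 + y))/y = 1 + y)
D(N(7))*3 = (1 - 15*7)*3 = (1 - 105)*3 = -104*3 = -312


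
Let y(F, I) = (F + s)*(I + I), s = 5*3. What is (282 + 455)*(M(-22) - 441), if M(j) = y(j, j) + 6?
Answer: -93599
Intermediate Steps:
s = 15
y(F, I) = 2*I*(15 + F) (y(F, I) = (F + 15)*(I + I) = (15 + F)*(2*I) = 2*I*(15 + F))
M(j) = 6 + 2*j*(15 + j) (M(j) = 2*j*(15 + j) + 6 = 6 + 2*j*(15 + j))
(282 + 455)*(M(-22) - 441) = (282 + 455)*((6 + 2*(-22)*(15 - 22)) - 441) = 737*((6 + 2*(-22)*(-7)) - 441) = 737*((6 + 308) - 441) = 737*(314 - 441) = 737*(-127) = -93599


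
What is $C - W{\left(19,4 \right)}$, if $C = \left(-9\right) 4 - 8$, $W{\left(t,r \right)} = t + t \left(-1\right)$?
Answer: $-44$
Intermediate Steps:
$W{\left(t,r \right)} = 0$ ($W{\left(t,r \right)} = t - t = 0$)
$C = -44$ ($C = -36 - 8 = -44$)
$C - W{\left(19,4 \right)} = -44 - 0 = -44 + 0 = -44$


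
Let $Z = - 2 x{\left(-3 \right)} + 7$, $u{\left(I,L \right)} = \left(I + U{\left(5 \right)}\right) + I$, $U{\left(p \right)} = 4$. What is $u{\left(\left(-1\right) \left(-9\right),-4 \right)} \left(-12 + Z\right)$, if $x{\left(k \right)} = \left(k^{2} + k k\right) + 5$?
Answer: $-1122$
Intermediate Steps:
$x{\left(k \right)} = 5 + 2 k^{2}$ ($x{\left(k \right)} = \left(k^{2} + k^{2}\right) + 5 = 2 k^{2} + 5 = 5 + 2 k^{2}$)
$u{\left(I,L \right)} = 4 + 2 I$ ($u{\left(I,L \right)} = \left(I + 4\right) + I = \left(4 + I\right) + I = 4 + 2 I$)
$Z = -39$ ($Z = - 2 \left(5 + 2 \left(-3\right)^{2}\right) + 7 = - 2 \left(5 + 2 \cdot 9\right) + 7 = - 2 \left(5 + 18\right) + 7 = \left(-2\right) 23 + 7 = -46 + 7 = -39$)
$u{\left(\left(-1\right) \left(-9\right),-4 \right)} \left(-12 + Z\right) = \left(4 + 2 \left(\left(-1\right) \left(-9\right)\right)\right) \left(-12 - 39\right) = \left(4 + 2 \cdot 9\right) \left(-51\right) = \left(4 + 18\right) \left(-51\right) = 22 \left(-51\right) = -1122$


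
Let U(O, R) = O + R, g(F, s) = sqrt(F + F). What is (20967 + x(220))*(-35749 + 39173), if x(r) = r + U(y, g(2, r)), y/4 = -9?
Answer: 72427872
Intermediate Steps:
y = -36 (y = 4*(-9) = -36)
g(F, s) = sqrt(2)*sqrt(F) (g(F, s) = sqrt(2*F) = sqrt(2)*sqrt(F))
x(r) = -34 + r (x(r) = r + (-36 + sqrt(2)*sqrt(2)) = r + (-36 + 2) = r - 34 = -34 + r)
(20967 + x(220))*(-35749 + 39173) = (20967 + (-34 + 220))*(-35749 + 39173) = (20967 + 186)*3424 = 21153*3424 = 72427872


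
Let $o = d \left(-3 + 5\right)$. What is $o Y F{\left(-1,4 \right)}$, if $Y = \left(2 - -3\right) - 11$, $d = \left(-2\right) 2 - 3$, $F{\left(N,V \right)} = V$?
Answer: $336$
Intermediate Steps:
$d = -7$ ($d = -4 - 3 = -7$)
$o = -14$ ($o = - 7 \left(-3 + 5\right) = \left(-7\right) 2 = -14$)
$Y = -6$ ($Y = \left(2 + 3\right) - 11 = 5 - 11 = -6$)
$o Y F{\left(-1,4 \right)} = \left(-14\right) \left(-6\right) 4 = 84 \cdot 4 = 336$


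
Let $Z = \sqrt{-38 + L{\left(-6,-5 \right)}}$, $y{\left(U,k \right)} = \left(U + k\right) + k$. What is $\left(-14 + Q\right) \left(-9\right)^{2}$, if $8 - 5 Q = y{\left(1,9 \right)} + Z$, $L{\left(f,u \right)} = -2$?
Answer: $- \frac{6561}{5} - \frac{162 i \sqrt{10}}{5} \approx -1312.2 - 102.46 i$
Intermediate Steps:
$y{\left(U,k \right)} = U + 2 k$
$Z = 2 i \sqrt{10}$ ($Z = \sqrt{-38 - 2} = \sqrt{-40} = 2 i \sqrt{10} \approx 6.3246 i$)
$Q = - \frac{11}{5} - \frac{2 i \sqrt{10}}{5}$ ($Q = \frac{8}{5} - \frac{\left(1 + 2 \cdot 9\right) + 2 i \sqrt{10}}{5} = \frac{8}{5} - \frac{\left(1 + 18\right) + 2 i \sqrt{10}}{5} = \frac{8}{5} - \frac{19 + 2 i \sqrt{10}}{5} = \frac{8}{5} - \left(\frac{19}{5} + \frac{2 i \sqrt{10}}{5}\right) = - \frac{11}{5} - \frac{2 i \sqrt{10}}{5} \approx -2.2 - 1.2649 i$)
$\left(-14 + Q\right) \left(-9\right)^{2} = \left(-14 - \left(\frac{11}{5} + \frac{2 i \sqrt{10}}{5}\right)\right) \left(-9\right)^{2} = \left(- \frac{81}{5} - \frac{2 i \sqrt{10}}{5}\right) 81 = - \frac{6561}{5} - \frac{162 i \sqrt{10}}{5}$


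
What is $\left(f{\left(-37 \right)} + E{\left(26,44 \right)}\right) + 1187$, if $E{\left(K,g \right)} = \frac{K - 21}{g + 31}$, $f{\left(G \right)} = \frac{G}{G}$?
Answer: $\frac{17821}{15} \approx 1188.1$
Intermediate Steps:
$f{\left(G \right)} = 1$
$E{\left(K,g \right)} = \frac{-21 + K}{31 + g}$
$\left(f{\left(-37 \right)} + E{\left(26,44 \right)}\right) + 1187 = \left(1 + \frac{-21 + 26}{31 + 44}\right) + 1187 = \left(1 + \frac{1}{75} \cdot 5\right) + 1187 = \left(1 + \frac{1}{15}\right) + 1187 = \frac{16}{15} + 1187 = \frac{17821}{15}$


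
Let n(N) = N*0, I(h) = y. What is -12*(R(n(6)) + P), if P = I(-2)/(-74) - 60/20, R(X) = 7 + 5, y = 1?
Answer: -3990/37 ≈ -107.84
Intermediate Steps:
I(h) = 1
n(N) = 0
R(X) = 12
P = -223/74 (P = 1/(-74) - 60/20 = 1*(-1/74) - 60*1/20 = -1/74 - 3 = -223/74 ≈ -3.0135)
-12*(R(n(6)) + P) = -12*(12 - 223/74) = -12*665/74 = -3990/37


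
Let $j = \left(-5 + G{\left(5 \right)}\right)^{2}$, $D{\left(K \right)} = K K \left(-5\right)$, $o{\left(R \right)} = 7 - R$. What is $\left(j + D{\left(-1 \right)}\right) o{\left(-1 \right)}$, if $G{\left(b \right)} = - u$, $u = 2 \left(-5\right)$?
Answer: $160$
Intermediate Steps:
$u = -10$
$D{\left(K \right)} = - 5 K^{2}$ ($D{\left(K \right)} = K^{2} \left(-5\right) = - 5 K^{2}$)
$G{\left(b \right)} = 10$ ($G{\left(b \right)} = \left(-1\right) \left(-10\right) = 10$)
$j = 25$ ($j = \left(-5 + 10\right)^{2} = 5^{2} = 25$)
$\left(j + D{\left(-1 \right)}\right) o{\left(-1 \right)} = \left(25 - 5 \left(-1\right)^{2}\right) \left(7 - -1\right) = \left(25 - 5\right) \left(7 + 1\right) = \left(25 - 5\right) 8 = 20 \cdot 8 = 160$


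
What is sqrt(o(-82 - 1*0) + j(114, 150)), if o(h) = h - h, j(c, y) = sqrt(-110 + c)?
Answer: sqrt(2) ≈ 1.4142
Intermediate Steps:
o(h) = 0
sqrt(o(-82 - 1*0) + j(114, 150)) = sqrt(0 + sqrt(-110 + 114)) = sqrt(0 + sqrt(4)) = sqrt(0 + 2) = sqrt(2)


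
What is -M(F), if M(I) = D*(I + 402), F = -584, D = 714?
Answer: 129948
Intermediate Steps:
M(I) = 287028 + 714*I (M(I) = 714*(I + 402) = 714*(402 + I) = 287028 + 714*I)
-M(F) = -(287028 + 714*(-584)) = -(287028 - 416976) = -1*(-129948) = 129948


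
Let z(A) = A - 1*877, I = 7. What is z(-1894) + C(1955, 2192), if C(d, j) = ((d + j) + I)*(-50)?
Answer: -210471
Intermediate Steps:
z(A) = -877 + A (z(A) = A - 877 = -877 + A)
C(d, j) = -350 - 50*d - 50*j (C(d, j) = ((d + j) + 7)*(-50) = (7 + d + j)*(-50) = -350 - 50*d - 50*j)
z(-1894) + C(1955, 2192) = (-877 - 1894) + (-350 - 50*1955 - 50*2192) = -2771 + (-350 - 97750 - 109600) = -2771 - 207700 = -210471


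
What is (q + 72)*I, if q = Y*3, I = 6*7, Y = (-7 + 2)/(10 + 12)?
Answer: 32949/11 ≈ 2995.4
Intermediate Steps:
Y = -5/22 ≈ -0.22727
I = 42
q = -15/22 (q = -5/22*3 = -15/22 ≈ -0.68182)
(q + 72)*I = (-15/22 + 72)*42 = (1569/22)*42 = 32949/11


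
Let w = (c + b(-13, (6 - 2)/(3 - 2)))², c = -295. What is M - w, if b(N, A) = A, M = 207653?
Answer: 122972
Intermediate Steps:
w = 84681 (w = (-295 + (6 - 2)/(3 - 2))² = (-295 + 4/1)² = (-295 + 4*1)² = (-295 + 4)² = (-291)² = 84681)
M - w = 207653 - 1*84681 = 207653 - 84681 = 122972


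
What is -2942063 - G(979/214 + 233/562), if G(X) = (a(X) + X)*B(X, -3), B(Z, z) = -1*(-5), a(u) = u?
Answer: -88460508371/30067 ≈ -2.9421e+6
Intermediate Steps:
B(Z, z) = 5
G(X) = 10*X (G(X) = (X + X)*5 = (2*X)*5 = 10*X)
-2942063 - G(979/214 + 233/562) = -2942063 - 10*(979/214 + 233/562) = -2942063 - 10*150015/30067 = -2942063 - 1*1500150/30067 = -2942063 - 1500150/30067 = -88460508371/30067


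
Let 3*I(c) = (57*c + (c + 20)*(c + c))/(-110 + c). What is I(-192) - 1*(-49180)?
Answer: 7416996/151 ≈ 49119.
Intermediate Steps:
I(c) = (57*c + 2*c*(20 + c))/(3*(-110 + c)) (I(c) = ((57*c + (c + 20)*(c + c))/(-110 + c))/3 = ((57*c + (20 + c)*(2*c))/(-110 + c))/3 = ((57*c + 2*c*(20 + c))/(-110 + c))/3 = (57*c + 2*c*(20 + c))/(3*(-110 + c)))
I(-192) - 1*(-49180) = (⅓)*(-192)*(97 + 2*(-192))/(-110 - 192) - 1*(-49180) = (⅓)*(-192)*(97 - 384)/(-302) + 49180 = (⅓)*(-192)*(-1/302)*(-287) + 49180 = -9184/151 + 49180 = 7416996/151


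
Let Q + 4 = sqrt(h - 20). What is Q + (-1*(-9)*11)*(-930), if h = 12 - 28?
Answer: -92074 + 6*I ≈ -92074.0 + 6.0*I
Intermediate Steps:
h = -16
Q = -4 + 6*I (Q = -4 + sqrt(-16 - 20) = -4 + sqrt(-36) = -4 + 6*I ≈ -4.0 + 6.0*I)
Q + (-1*(-9)*11)*(-930) = (-4 + 6*I) + (-1*(-9)*11)*(-930) = (-4 + 6*I) + (9*11)*(-930) = (-4 + 6*I) + 99*(-930) = (-4 + 6*I) - 92070 = -92074 + 6*I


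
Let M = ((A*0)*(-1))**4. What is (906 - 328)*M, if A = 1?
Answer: 0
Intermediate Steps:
M = 0 (M = ((1*0)*(-1))**4 = (0*(-1))**4 = 0**4 = 0)
(906 - 328)*M = (906 - 328)*0 = 578*0 = 0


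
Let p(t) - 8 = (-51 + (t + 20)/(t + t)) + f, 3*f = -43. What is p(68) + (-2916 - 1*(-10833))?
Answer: 400876/51 ≈ 7860.3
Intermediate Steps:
f = -43/3 (f = (1/3)*(-43) = -43/3 ≈ -14.333)
p(t) = -172/3 + (20 + t)/(2*t) (p(t) = 8 + ((-51 + (t + 20)/(t + t)) - 43/3) = 8 + ((-51 + (20 + t)/((2*t))) - 43/3) = 8 + ((-51 + (20 + t)*(1/(2*t))) - 43/3) = 8 + ((-51 + (20 + t)/(2*t)) - 43/3) = 8 + (-196/3 + (20 + t)/(2*t)) = -172/3 + (20 + t)/(2*t))
p(68) + (-2916 - 1*(-10833)) = (-341/6 + 10/68) + (-2916 - 1*(-10833)) = (-341/6 + 10*(1/68)) + (-2916 + 10833) = (-341/6 + 5/34) + 7917 = -2891/51 + 7917 = 400876/51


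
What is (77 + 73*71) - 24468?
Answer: -19208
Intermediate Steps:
(77 + 73*71) - 24468 = (77 + 5183) - 24468 = 5260 - 24468 = -19208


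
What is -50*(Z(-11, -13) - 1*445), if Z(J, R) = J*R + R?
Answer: 15750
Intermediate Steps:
Z(J, R) = R + J*R
-50*(Z(-11, -13) - 1*445) = -50*(-13*(1 - 11) - 1*445) = -50*(-13*(-10) - 445) = -50*(130 - 445) = -50*(-315) = 15750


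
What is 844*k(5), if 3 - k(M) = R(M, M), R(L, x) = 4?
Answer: -844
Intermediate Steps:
k(M) = -1 (k(M) = 3 - 1*4 = 3 - 4 = -1)
844*k(5) = 844*(-1) = -844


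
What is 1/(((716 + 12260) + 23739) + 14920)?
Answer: 1/51635 ≈ 1.9367e-5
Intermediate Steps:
1/(((716 + 12260) + 23739) + 14920) = 1/((12976 + 23739) + 14920) = 1/(36715 + 14920) = 1/51635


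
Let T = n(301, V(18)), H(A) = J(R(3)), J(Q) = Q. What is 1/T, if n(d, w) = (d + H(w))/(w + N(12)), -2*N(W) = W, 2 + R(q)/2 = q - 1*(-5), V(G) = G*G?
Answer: 318/313 ≈ 1.0160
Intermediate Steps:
V(G) = G**2
R(q) = 6 + 2*q (R(q) = -4 + 2*(q - 1*(-5)) = -4 + 2*(q + 5) = -4 + 2*(5 + q) = -4 + (10 + 2*q) = 6 + 2*q)
N(W) = -W/2
H(A) = 12 (H(A) = 6 + 2*3 = 6 + 6 = 12)
n(d, w) = (12 + d)/(-6 + w) (n(d, w) = (d + 12)/(w - 1/2*12) = (12 + d)/(w - 6) = (12 + d)/(-6 + w))
T = 313/318 (T = (12 + 301)/(-6 + 18**2) = 313/(-6 + 324) = 313/318 ≈ 0.98428)
1/T = 1/(313/318) = 318/313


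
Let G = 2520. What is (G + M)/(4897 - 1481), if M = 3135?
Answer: 5655/3416 ≈ 1.6554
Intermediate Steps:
(G + M)/(4897 - 1481) = (2520 + 3135)/(4897 - 1481) = 5655/3416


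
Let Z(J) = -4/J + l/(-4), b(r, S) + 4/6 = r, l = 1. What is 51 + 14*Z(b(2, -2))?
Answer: 11/2 ≈ 5.5000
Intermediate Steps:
b(r, S) = -2/3 + r
Z(J) = -1/4 - 4/J (Z(J) = -4/J + 1/(-4) = -4/J + 1*(-1/4) = -4/J - 1/4 = -1/4 - 4/J)
51 + 14*Z(b(2, -2)) = 51 + 14*((-16 - (-2/3 + 2))/(4*(-2/3 + 2))) = 51 + 14*((-16 - 1*4/3)/(4*(4/3))) = 51 + 14*((1/4)*(3/4)*(-16 - 4/3)) = 51 + 14*((1/4)*(3/4)*(-52/3)) = 51 + 14*(-13/4) = 51 - 91/2 = 11/2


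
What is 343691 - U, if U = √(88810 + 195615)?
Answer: 343691 - 5*√11377 ≈ 3.4316e+5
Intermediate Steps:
U = 5*√11377 (U = √284425 = 5*√11377 ≈ 533.32)
343691 - U = 343691 - 5*√11377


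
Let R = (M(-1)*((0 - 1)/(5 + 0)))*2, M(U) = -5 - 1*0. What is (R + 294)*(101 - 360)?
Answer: -76664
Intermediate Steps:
M(U) = -5 (M(U) = -5 + 0 = -5)
R = 2 (R = -5*(0 - 1)/(5 + 0)*2 = -(-5)/5*2 = -5*(-⅕)*2 = 1*2 = 2)
(R + 294)*(101 - 360) = (2 + 294)*(101 - 360) = 296*(-259) = -76664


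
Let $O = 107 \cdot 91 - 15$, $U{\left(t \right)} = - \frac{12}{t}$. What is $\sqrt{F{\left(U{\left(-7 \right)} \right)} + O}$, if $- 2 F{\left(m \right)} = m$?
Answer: $\frac{4 \sqrt{29771}}{7} \approx 98.596$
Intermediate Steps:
$F{\left(m \right)} = - \frac{m}{2}$
$O = 9722$ ($O = 9737 - 15 = 9722$)
$\sqrt{F{\left(U{\left(-7 \right)} \right)} + O} = \sqrt{- \frac{\left(-12\right) \frac{1}{-7}}{2} + 9722} = \sqrt{- \frac{\left(-12\right) \left(- \frac{1}{7}\right)}{2} + 9722} = \sqrt{\left(- \frac{1}{2}\right) \frac{12}{7} + 9722} = \sqrt{- \frac{6}{7} + 9722} = \sqrt{\frac{68048}{7}} = \frac{4 \sqrt{29771}}{7}$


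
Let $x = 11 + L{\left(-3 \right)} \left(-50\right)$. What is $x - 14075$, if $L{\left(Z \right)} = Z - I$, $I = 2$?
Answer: $-13814$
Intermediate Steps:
$L{\left(Z \right)} = -2 + Z$ ($L{\left(Z \right)} = Z - 2 = -2 + Z$)
$x = 261$ ($x = 11 + \left(-2 - 3\right) \left(-50\right) = 11 - -250 = 11 + 250 = 261$)
$x - 14075 = 261 - 14075 = -13814$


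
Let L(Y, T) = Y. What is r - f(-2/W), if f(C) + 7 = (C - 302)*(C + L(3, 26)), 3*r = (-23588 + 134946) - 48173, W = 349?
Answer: 8028983006/365403 ≈ 21973.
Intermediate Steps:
r = 63185/3 (r = ((-23588 + 134946) - 48173)/3 = (111358 - 48173)/3 = (⅓)*63185 = 63185/3 ≈ 21062.)
f(C) = -7 + (-302 + C)*(3 + C) (f(C) = -7 + (C - 302)*(C + 3) = -7 + (-302 + C)*(3 + C))
r - f(-2/W) = 63185/3 - (-913 + (-2/349)² - (-598)/349) = 63185/3 - (-913 + (-2*1/349)² - (-598)/349) = 63185/3 - (-913 + (-2/349)² - 299*(-2/349)) = 63185/3 - (-913 + 4/121801 + 598/349) = 63185/3 - 1*(-110995607/121801) = 63185/3 + 110995607/121801 = 8028983006/365403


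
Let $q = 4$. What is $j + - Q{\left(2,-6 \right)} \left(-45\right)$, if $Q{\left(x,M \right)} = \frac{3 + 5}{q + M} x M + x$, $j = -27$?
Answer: $2223$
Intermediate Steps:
$Q{\left(x,M \right)} = x + \frac{8 M x}{4 + M}$ ($Q{\left(x,M \right)} = \frac{3 + 5}{4 + M} x M + x = \frac{8}{4 + M} x M + x = \frac{8 x}{4 + M} M + x = \frac{8 M x}{4 + M} + x = x + \frac{8 M x}{4 + M}$)
$j + - Q{\left(2,-6 \right)} \left(-45\right) = -27 + - \frac{2 \left(4 + 9 \left(-6\right)\right)}{4 - 6} \left(-45\right) = -27 + - \frac{2 \left(4 - 54\right)}{-2} \left(-45\right) = -27 + - \frac{2 \left(-1\right) \left(-50\right)}{2} \left(-45\right) = -27 + \left(-1\right) 50 \left(-45\right) = -27 - -2250 = -27 + 2250 = 2223$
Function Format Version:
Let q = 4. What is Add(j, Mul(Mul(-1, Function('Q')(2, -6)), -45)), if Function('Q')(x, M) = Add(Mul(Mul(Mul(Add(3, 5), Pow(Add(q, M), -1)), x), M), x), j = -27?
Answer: 2223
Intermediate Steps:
Function('Q')(x, M) = Add(x, Mul(8, M, x, Pow(Add(4, M), -1))) (Function('Q')(x, M) = Add(Mul(Mul(Mul(Add(3, 5), Pow(Add(4, M), -1)), x), M), x) = Add(Mul(Mul(Mul(8, Pow(Add(4, M), -1)), x), M), x) = Add(Mul(Mul(8, x, Pow(Add(4, M), -1)), M), x) = Add(Mul(8, M, x, Pow(Add(4, M), -1)), x) = Add(x, Mul(8, M, x, Pow(Add(4, M), -1))))
Add(j, Mul(Mul(-1, Function('Q')(2, -6)), -45)) = Add(-27, Mul(Mul(-1, Mul(2, Pow(Add(4, -6), -1), Add(4, Mul(9, -6)))), -45)) = Add(-27, Mul(Mul(-1, Mul(2, Pow(-2, -1), Add(4, -54))), -45)) = Add(-27, Mul(Mul(-1, Mul(2, Rational(-1, 2), -50)), -45)) = Add(-27, Mul(Mul(-1, 50), -45)) = Add(-27, Mul(-50, -45)) = Add(-27, 2250) = 2223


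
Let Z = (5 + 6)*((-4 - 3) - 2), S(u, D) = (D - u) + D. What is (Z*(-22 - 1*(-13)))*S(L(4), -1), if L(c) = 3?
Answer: -4455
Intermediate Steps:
S(u, D) = -u + 2*D
Z = -99 (Z = 11*(-7 - 2) = 11*(-9) = -99)
(Z*(-22 - 1*(-13)))*S(L(4), -1) = (-99*(-22 - 1*(-13)))*(-1*3 + 2*(-1)) = (-99*(-22 + 13))*(-3 - 2) = -99*(-9)*(-5) = 891*(-5) = -4455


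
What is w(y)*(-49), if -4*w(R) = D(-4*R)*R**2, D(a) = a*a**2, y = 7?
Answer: -13176688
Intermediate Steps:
D(a) = a**3
w(R) = 16*R**5 (w(R) = -(-4*R)**3*R**2/4 = -(-64*R**3)*R**2/4 = -(-16)*R**5 = 16*R**5)
w(y)*(-49) = (16*7**5)*(-49) = (16*16807)*(-49) = 268912*(-49) = -13176688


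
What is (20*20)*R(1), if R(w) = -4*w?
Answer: -1600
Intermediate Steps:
(20*20)*R(1) = (20*20)*(-4*1) = 400*(-4) = -1600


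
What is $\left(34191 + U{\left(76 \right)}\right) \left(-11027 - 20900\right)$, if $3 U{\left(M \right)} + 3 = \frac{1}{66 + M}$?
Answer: $- \frac{465014871307}{426} \approx -1.0916 \cdot 10^{9}$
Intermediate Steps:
$U{\left(M \right)} = -1 + \frac{1}{3 \left(66 + M\right)}$
$\left(34191 + U{\left(76 \right)}\right) \left(-11027 - 20900\right) = \left(34191 + \frac{- \frac{197}{3} - 76}{66 + 76}\right) \left(-11027 - 20900\right) = \left(34191 + \frac{- \frac{197}{3} - 76}{142}\right) \left(-31927\right) = \left(34191 + \frac{1}{142} \left(- \frac{425}{3}\right)\right) \left(-31927\right) = \left(34191 - \frac{425}{426}\right) \left(-31927\right) = \frac{14564941}{426} \left(-31927\right) = - \frac{465014871307}{426}$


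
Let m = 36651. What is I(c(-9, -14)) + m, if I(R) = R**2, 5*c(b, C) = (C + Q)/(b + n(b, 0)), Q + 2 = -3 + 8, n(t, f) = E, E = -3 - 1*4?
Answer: 234566521/6400 ≈ 36651.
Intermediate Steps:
E = -7 (E = -3 - 4 = -7)
n(t, f) = -7
Q = 3 (Q = -2 + (-3 + 8) = -2 + 5 = 3)
c(b, C) = (3 + C)/(5*(-7 + b)) (c(b, C) = ((C + 3)/(b - 7))/5 = ((3 + C)/(-7 + b))/5 = (3 + C)/(5*(-7 + b)))
I(c(-9, -14)) + m = ((3 - 14)/(5*(-7 - 9)))**2 + 36651 = ((1/5)*(-11)/(-16))**2 + 36651 = ((1/5)*(-1/16)*(-11))**2 + 36651 = (11/80)**2 + 36651 = 121/6400 + 36651 = 234566521/6400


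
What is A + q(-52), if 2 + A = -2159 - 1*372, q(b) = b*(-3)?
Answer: -2377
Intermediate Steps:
q(b) = -3*b
A = -2533 (A = -2 + (-2159 - 1*372) = -2 + (-2159 - 372) = -2 - 2531 = -2533)
A + q(-52) = -2533 - 3*(-52) = -2533 + 156 = -2377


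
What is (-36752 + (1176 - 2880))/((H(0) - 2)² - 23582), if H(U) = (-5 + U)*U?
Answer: 19228/11789 ≈ 1.6310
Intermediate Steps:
H(U) = U*(-5 + U)
(-36752 + (1176 - 2880))/((H(0) - 2)² - 23582) = (-36752 + (1176 - 2880))/((0*(-5 + 0) - 2)² - 23582) = (-36752 - 1704)/((0*(-5) - 2)² - 23582) = -38456/((0 - 2)² - 23582) = -38456/((-2)² - 23582) = -38456/(4 - 23582) = -38456/(-23578) = -38456*(-1/23578) = 19228/11789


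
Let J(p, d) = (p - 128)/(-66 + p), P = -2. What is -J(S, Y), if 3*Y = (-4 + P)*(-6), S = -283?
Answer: -411/349 ≈ -1.1777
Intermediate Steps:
Y = 12 (Y = ((-4 - 2)*(-6))/3 = (-6*(-6))/3 = (⅓)*36 = 12)
J(p, d) = (-128 + p)/(-66 + p)
-J(S, Y) = -(-128 - 283)/(-66 - 283) = -(-411)/(-349) = -(-1)*(-411)/349 = -1*411/349 = -411/349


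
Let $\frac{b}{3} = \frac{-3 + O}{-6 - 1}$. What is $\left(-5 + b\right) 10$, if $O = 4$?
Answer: $- \frac{380}{7} \approx -54.286$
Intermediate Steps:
$b = - \frac{3}{7}$ ($b = 3 \frac{-3 + 4}{-6 - 1} = 3 \cdot 1 \frac{1}{-7} = 3 \cdot 1 \left(- \frac{1}{7}\right) = 3 \left(- \frac{1}{7}\right) = - \frac{3}{7} \approx -0.42857$)
$\left(-5 + b\right) 10 = \left(-5 - \frac{3}{7}\right) 10 = \left(- \frac{38}{7}\right) 10 = - \frac{380}{7}$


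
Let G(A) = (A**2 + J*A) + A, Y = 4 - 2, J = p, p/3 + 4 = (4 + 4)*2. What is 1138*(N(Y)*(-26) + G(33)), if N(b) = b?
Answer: 2569604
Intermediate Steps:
p = 36 (p = -12 + 3*((4 + 4)*2) = -12 + 3*(8*2) = -12 + 3*16 = -12 + 48 = 36)
J = 36
Y = 2
G(A) = A**2 + 37*A (G(A) = (A**2 + 36*A) + A = A**2 + 37*A)
1138*(N(Y)*(-26) + G(33)) = 1138*(2*(-26) + 33*(37 + 33)) = 1138*(-52 + 33*70) = 1138*(-52 + 2310) = 1138*2258 = 2569604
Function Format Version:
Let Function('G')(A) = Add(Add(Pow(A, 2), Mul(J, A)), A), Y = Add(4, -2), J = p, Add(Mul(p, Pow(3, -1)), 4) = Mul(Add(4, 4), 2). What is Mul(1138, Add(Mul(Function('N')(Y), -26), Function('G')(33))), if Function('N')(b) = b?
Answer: 2569604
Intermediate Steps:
p = 36 (p = Add(-12, Mul(3, Mul(Add(4, 4), 2))) = Add(-12, Mul(3, Mul(8, 2))) = Add(-12, Mul(3, 16)) = Add(-12, 48) = 36)
J = 36
Y = 2
Function('G')(A) = Add(Pow(A, 2), Mul(37, A)) (Function('G')(A) = Add(Add(Pow(A, 2), Mul(36, A)), A) = Add(Pow(A, 2), Mul(37, A)))
Mul(1138, Add(Mul(Function('N')(Y), -26), Function('G')(33))) = Mul(1138, Add(Mul(2, -26), Mul(33, Add(37, 33)))) = Mul(1138, Add(-52, Mul(33, 70))) = Mul(1138, Add(-52, 2310)) = Mul(1138, 2258) = 2569604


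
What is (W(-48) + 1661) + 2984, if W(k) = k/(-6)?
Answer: 4653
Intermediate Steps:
W(k) = -k/6 (W(k) = k*(-1/6) = -k/6)
(W(-48) + 1661) + 2984 = (-1/6*(-48) + 1661) + 2984 = (8 + 1661) + 2984 = 1669 + 2984 = 4653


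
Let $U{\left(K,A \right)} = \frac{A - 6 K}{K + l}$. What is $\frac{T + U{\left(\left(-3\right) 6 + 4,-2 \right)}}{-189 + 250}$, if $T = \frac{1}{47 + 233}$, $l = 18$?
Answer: $\frac{5741}{17080} \approx 0.33612$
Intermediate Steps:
$T = \frac{1}{280} \approx 0.0035714$
$U{\left(K,A \right)} = \frac{A - 6 K}{18 + K}$ ($U{\left(K,A \right)} = \frac{A - 6 K}{K + 18} = \frac{A - 6 K}{18 + K}$)
$\frac{T + U{\left(\left(-3\right) 6 + 4,-2 \right)}}{-189 + 250} = \frac{\frac{1}{280} + \frac{-2 - 6 \left(\left(-3\right) 6 + 4\right)}{18 + \left(\left(-3\right) 6 + 4\right)}}{-189 + 250} = \frac{\frac{1}{280} + \frac{-2 - 6 \left(-18 + 4\right)}{18 + \left(-18 + 4\right)}}{61} = \left(\frac{1}{280} + \frac{-2 - -84}{18 - 14}\right) \frac{1}{61} = \left(\frac{1}{280} + \frac{-2 + 84}{4}\right) \frac{1}{61} = \left(\frac{1}{280} + \frac{1}{4} \cdot 82\right) \frac{1}{61} = \left(\frac{1}{280} + \frac{41}{2}\right) \frac{1}{61} = \frac{5741}{280} \cdot \frac{1}{61} = \frac{5741}{17080}$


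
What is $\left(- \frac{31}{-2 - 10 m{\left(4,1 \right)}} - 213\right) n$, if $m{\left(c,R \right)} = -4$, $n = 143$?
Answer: $- \frac{1161875}{38} \approx -30576.0$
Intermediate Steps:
$\left(- \frac{31}{-2 - 10 m{\left(4,1 \right)}} - 213\right) n = \left(- \frac{31}{-2 - -40} - 213\right) 143 = \left(- \frac{31}{-2 + 40} - 213\right) 143 = \left(- \frac{31}{38} - 213\right) 143 = \left(- \frac{8125}{38}\right) 143 = - \frac{1161875}{38}$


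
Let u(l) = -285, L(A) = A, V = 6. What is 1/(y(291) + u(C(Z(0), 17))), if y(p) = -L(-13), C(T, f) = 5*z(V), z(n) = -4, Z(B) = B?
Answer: -1/272 ≈ -0.0036765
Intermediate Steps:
C(T, f) = -20 (C(T, f) = 5*(-4) = -20)
y(p) = 13 (y(p) = -1*(-13) = 13)
1/(y(291) + u(C(Z(0), 17))) = 1/(13 - 285) = 1/(-272) = -1/272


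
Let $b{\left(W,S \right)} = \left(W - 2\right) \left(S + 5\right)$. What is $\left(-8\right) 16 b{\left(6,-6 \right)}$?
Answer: $512$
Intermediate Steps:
$b{\left(W,S \right)} = \left(-2 + W\right) \left(5 + S\right)$
$\left(-8\right) 16 b{\left(6,-6 \right)} = \left(-8\right) 16 \left(-10 - -12 + 5 \cdot 6 - 36\right) = - 128 \left(-10 + 12 + 30 - 36\right) = \left(-128\right) \left(-4\right) = 512$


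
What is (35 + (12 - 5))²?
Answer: 1764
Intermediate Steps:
(35 + (12 - 5))² = (35 + 7)² = 42² = 1764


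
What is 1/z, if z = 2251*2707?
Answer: 1/6093457 ≈ 1.6411e-7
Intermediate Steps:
z = 6093457
1/z = 1/6093457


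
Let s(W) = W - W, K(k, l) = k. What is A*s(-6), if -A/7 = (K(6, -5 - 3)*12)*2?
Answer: 0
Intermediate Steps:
s(W) = 0
A = -1008 (A = -7*6*12*2 = -504*2 = -7*144 = -1008)
A*s(-6) = -1008*0 = 0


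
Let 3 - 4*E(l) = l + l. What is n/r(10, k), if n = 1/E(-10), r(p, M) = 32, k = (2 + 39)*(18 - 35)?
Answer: 1/184 ≈ 0.0054348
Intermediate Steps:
E(l) = ¾ - l/2 (E(l) = ¾ - (l + l)/4 = ¾ - l/2)
k = -697 (k = 41*(-17) = -697)
n = 4/23 (n = 1/(¾ - ½*(-10)) = 1/(¾ + 5) = 1/(23/4) = 4/23 ≈ 0.17391)
n/r(10, k) = (4/23)/32 = (4/23)*(1/32) = 1/184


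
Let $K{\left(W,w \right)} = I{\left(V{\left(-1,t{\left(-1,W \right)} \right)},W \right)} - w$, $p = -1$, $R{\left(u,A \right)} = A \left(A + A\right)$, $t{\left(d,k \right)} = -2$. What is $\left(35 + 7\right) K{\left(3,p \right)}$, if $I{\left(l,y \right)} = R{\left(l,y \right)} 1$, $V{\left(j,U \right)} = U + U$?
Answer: $798$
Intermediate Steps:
$R{\left(u,A \right)} = 2 A^{2}$ ($R{\left(u,A \right)} = A 2 A = 2 A^{2}$)
$V{\left(j,U \right)} = 2 U$
$I{\left(l,y \right)} = 2 y^{2}$ ($I{\left(l,y \right)} = 2 y^{2} \cdot 1 = 2 y^{2}$)
$K{\left(W,w \right)} = - w + 2 W^{2}$ ($K{\left(W,w \right)} = 2 W^{2} - w = - w + 2 W^{2}$)
$\left(35 + 7\right) K{\left(3,p \right)} = \left(35 + 7\right) \left(\left(-1\right) \left(-1\right) + 2 \cdot 3^{2}\right) = 42 \left(1 + 2 \cdot 9\right) = 42 \left(1 + 18\right) = 42 \cdot 19 = 798$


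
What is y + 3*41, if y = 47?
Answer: 170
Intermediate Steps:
y + 3*41 = 47 + 3*41 = 47 + 123 = 170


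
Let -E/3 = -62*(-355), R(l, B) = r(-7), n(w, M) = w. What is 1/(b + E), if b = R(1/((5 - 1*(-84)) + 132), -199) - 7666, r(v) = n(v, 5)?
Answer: -1/73703 ≈ -1.3568e-5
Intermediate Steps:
r(v) = v
R(l, B) = -7
b = -7673 (b = -7 - 7666 = -7673)
E = -66030 (E = -(-186)*(-355) = -3*22010 = -66030)
1/(b + E) = 1/(-7673 - 66030) = 1/(-73703) = -1/73703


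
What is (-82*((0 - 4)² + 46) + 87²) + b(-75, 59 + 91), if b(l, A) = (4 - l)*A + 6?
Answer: 14341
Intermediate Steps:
b(l, A) = 6 + A*(4 - l) (b(l, A) = A*(4 - l) + 6 = 6 + A*(4 - l))
(-82*((0 - 4)² + 46) + 87²) + b(-75, 59 + 91) = (-82*((0 - 4)² + 46) + 87²) + (6 + 4*(59 + 91) - 1*(59 + 91)*(-75)) = (-82*((-4)² + 46) + 7569) + (6 + 4*150 - 1*150*(-75)) = (-82*(16 + 46) + 7569) + (6 + 600 + 11250) = (-82*62 + 7569) + 11856 = (-5084 + 7569) + 11856 = 2485 + 11856 = 14341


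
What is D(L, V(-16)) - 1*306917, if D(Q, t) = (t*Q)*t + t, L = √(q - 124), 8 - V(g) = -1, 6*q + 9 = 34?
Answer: -306908 + 27*I*√4314/2 ≈ -3.0691e+5 + 886.69*I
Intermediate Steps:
q = 25/6 (q = -3/2 + (⅙)*34 = -3/2 + 17/3 = 25/6 ≈ 4.1667)
V(g) = 9 (V(g) = 8 - 1*(-1) = 8 + 1 = 9)
L = I*√4314/6 (L = √(25/6 - 124) = √(-719/6) = I*√4314/6 ≈ 10.947*I)
D(Q, t) = t + Q*t² (D(Q, t) = (Q*t)*t + t = Q*t² + t = t + Q*t²)
D(L, V(-16)) - 1*306917 = 9*(1 + (I*√4314/6)*9) - 1*306917 = 9*(1 + 3*I*√4314/2) - 306917 = (9 + 27*I*√4314/2) - 306917 = -306908 + 27*I*√4314/2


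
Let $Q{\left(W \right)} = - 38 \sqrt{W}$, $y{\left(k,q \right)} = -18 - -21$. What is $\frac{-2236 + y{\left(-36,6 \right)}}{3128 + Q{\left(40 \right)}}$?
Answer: $- \frac{873103}{1215828} - \frac{42427 \sqrt{10}}{2431656} \approx -0.77329$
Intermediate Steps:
$y{\left(k,q \right)} = 3$ ($y{\left(k,q \right)} = -18 + 21 = 3$)
$\frac{-2236 + y{\left(-36,6 \right)}}{3128 + Q{\left(40 \right)}} = \frac{-2236 + 3}{3128 - 38 \sqrt{40}} = - \frac{2233}{3128 - 38 \cdot 2 \sqrt{10}} = - \frac{2233}{3128 - 76 \sqrt{10}}$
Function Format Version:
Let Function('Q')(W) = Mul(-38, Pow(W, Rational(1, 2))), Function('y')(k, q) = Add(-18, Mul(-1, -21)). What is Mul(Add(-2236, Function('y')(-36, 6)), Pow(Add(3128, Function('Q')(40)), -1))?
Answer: Add(Rational(-873103, 1215828), Mul(Rational(-42427, 2431656), Pow(10, Rational(1, 2)))) ≈ -0.77329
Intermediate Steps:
Function('y')(k, q) = 3 (Function('y')(k, q) = Add(-18, 21) = 3)
Mul(Add(-2236, Function('y')(-36, 6)), Pow(Add(3128, Function('Q')(40)), -1)) = Mul(Add(-2236, 3), Pow(Add(3128, Mul(-38, Pow(40, Rational(1, 2)))), -1)) = Mul(-2233, Pow(Add(3128, Mul(-38, Mul(2, Pow(10, Rational(1, 2))))), -1)) = Mul(-2233, Pow(Add(3128, Mul(-76, Pow(10, Rational(1, 2)))), -1))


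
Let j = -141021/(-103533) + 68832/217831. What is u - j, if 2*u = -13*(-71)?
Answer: 6913483000705/15035131282 ≈ 459.82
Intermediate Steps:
u = 923/2 (u = (-13*(-71))/2 = (1/2)*923 = 923/2 ≈ 461.50)
j = 12615042969/7517565641 (j = -141021*(-1/103533) + 68832*(1/217831) = 47007/34511 + 68832/217831 = 12615042969/7517565641 ≈ 1.6781)
u - j = 923/2 - 1*12615042969/7517565641 = 923/2 - 12615042969/7517565641 = 6913483000705/15035131282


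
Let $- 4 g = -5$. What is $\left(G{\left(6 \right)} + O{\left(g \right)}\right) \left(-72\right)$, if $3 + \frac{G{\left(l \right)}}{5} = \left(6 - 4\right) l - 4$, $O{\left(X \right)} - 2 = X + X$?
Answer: $-2124$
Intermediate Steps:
$g = \frac{5}{4}$ ($g = \left(- \frac{1}{4}\right) \left(-5\right) = \frac{5}{4} \approx 1.25$)
$O{\left(X \right)} = 2 + 2 X$ ($O{\left(X \right)} = 2 + \left(X + X\right) = 2 + 2 X$)
$G{\left(l \right)} = -35 + 10 l$ ($G{\left(l \right)} = -15 + 5 \left(\left(6 - 4\right) l - 4\right) = -15 + 5 \left(2 l - 4\right) = -15 + 5 \left(-4 + 2 l\right) = -15 + \left(-20 + 10 l\right) = -35 + 10 l$)
$\left(G{\left(6 \right)} + O{\left(g \right)}\right) \left(-72\right) = \left(\left(-35 + 10 \cdot 6\right) + \left(2 + 2 \cdot \frac{5}{4}\right)\right) \left(-72\right) = \left(\left(-35 + 60\right) + \left(2 + \frac{5}{2}\right)\right) \left(-72\right) = \left(25 + \frac{9}{2}\right) \left(-72\right) = \frac{59}{2} \left(-72\right) = -2124$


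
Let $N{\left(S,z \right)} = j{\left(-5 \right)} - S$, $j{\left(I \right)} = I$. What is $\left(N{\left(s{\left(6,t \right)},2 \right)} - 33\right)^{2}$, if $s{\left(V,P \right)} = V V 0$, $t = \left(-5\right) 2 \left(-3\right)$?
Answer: $1444$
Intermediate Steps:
$t = 30$ ($t = \left(-10\right) \left(-3\right) = 30$)
$s{\left(V,P \right)} = 0$ ($s{\left(V,P \right)} = V^{2} \cdot 0 = 0$)
$N{\left(S,z \right)} = -5 - S$
$\left(N{\left(s{\left(6,t \right)},2 \right)} - 33\right)^{2} = \left(\left(-5 - 0\right) - 33\right)^{2} = \left(\left(-5 + 0\right) - 33\right)^{2} = \left(-5 - 33\right)^{2} = \left(-38\right)^{2} = 1444$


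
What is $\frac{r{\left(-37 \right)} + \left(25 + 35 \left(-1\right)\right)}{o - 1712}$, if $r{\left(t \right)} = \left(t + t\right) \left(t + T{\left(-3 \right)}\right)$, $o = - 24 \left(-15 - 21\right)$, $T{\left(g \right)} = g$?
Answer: $- \frac{1475}{424} \approx -3.4788$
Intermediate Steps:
$o = 864$ ($o = \left(-24\right) \left(-36\right) = 864$)
$r{\left(t \right)} = 2 t \left(-3 + t\right)$ ($r{\left(t \right)} = \left(t + t\right) \left(t - 3\right) = 2 t \left(-3 + t\right)$)
$\frac{r{\left(-37 \right)} + \left(25 + 35 \left(-1\right)\right)}{o - 1712} = \frac{2 \left(-37\right) \left(-3 - 37\right) + \left(25 + 35 \left(-1\right)\right)}{864 - 1712} = \frac{2 \left(-37\right) \left(-40\right) + \left(25 - 35\right)}{-848} = \left(2960 - 10\right) \left(- \frac{1}{848}\right) = 2950 \left(- \frac{1}{848}\right) = - \frac{1475}{424}$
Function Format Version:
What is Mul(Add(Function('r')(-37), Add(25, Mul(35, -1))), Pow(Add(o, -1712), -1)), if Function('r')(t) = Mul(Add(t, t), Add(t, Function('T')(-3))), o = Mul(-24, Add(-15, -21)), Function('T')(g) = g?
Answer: Rational(-1475, 424) ≈ -3.4788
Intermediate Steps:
o = 864 (o = Mul(-24, -36) = 864)
Function('r')(t) = Mul(2, t, Add(-3, t)) (Function('r')(t) = Mul(Add(t, t), Add(t, -3)) = Mul(Mul(2, t), Add(-3, t)) = Mul(2, t, Add(-3, t)))
Mul(Add(Function('r')(-37), Add(25, Mul(35, -1))), Pow(Add(o, -1712), -1)) = Mul(Add(Mul(2, -37, Add(-3, -37)), Add(25, Mul(35, -1))), Pow(Add(864, -1712), -1)) = Mul(Add(Mul(2, -37, -40), Add(25, -35)), Pow(-848, -1)) = Mul(Add(2960, -10), Rational(-1, 848)) = Mul(2950, Rational(-1, 848)) = Rational(-1475, 424)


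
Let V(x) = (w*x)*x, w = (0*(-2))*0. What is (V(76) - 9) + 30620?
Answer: 30611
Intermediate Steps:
w = 0 (w = 0*0 = 0)
V(x) = 0 (V(x) = (0*x)*x = 0*x = 0)
(V(76) - 9) + 30620 = (0 - 9) + 30620 = -9 + 30620 = 30611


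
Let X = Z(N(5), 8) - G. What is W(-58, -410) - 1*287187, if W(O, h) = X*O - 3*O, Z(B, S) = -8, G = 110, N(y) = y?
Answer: -280169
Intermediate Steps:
X = -118 (X = -8 - 1*110 = -8 - 110 = -118)
W(O, h) = -121*O (W(O, h) = -118*O - 3*O = -121*O)
W(-58, -410) - 1*287187 = -121*(-58) - 1*287187 = 7018 - 287187 = -280169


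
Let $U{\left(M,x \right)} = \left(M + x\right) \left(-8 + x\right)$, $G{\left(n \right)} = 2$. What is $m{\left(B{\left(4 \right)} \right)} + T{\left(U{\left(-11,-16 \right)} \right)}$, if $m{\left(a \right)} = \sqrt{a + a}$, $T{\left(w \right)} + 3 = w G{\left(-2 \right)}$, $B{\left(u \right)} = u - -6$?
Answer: $1293 + 2 \sqrt{5} \approx 1297.5$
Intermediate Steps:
$B{\left(u \right)} = 6 + u$ ($B{\left(u \right)} = u + 6 = 6 + u$)
$U{\left(M,x \right)} = \left(-8 + x\right) \left(M + x\right)$
$T{\left(w \right)} = -3 + 2 w$ ($T{\left(w \right)} = -3 + w 2 = -3 + 2 w$)
$m{\left(a \right)} = \sqrt{2} \sqrt{a}$ ($m{\left(a \right)} = \sqrt{2 a} = \sqrt{2} \sqrt{a}$)
$m{\left(B{\left(4 \right)} \right)} + T{\left(U{\left(-11,-16 \right)} \right)} = \sqrt{2} \sqrt{6 + 4} - \left(3 - 2 \left(\left(-16\right)^{2} - -88 - -128 - -176\right)\right) = \sqrt{2} \sqrt{10} - \left(3 - 2 \left(256 + 88 + 128 + 176\right)\right) = 2 \sqrt{5} + \left(-3 + 2 \cdot 648\right) = 2 \sqrt{5} + \left(-3 + 1296\right) = 2 \sqrt{5} + 1293 = 1293 + 2 \sqrt{5}$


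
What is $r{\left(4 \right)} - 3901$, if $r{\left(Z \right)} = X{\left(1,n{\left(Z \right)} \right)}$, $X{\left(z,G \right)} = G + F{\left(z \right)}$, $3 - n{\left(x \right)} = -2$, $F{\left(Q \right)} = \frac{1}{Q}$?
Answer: $-3895$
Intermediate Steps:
$n{\left(x \right)} = 5$ ($n{\left(x \right)} = 3 - -2 = 3 + 2 = 5$)
$X{\left(z,G \right)} = G + \frac{1}{z}$
$r{\left(Z \right)} = 6$ ($r{\left(Z \right)} = 5 + 1^{-1} = 5 + 1 = 6$)
$r{\left(4 \right)} - 3901 = 6 - 3901 = -3895$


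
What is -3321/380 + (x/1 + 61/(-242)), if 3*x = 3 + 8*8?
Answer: 1840367/137940 ≈ 13.342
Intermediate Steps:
x = 67/3 (x = (3 + 8*8)/3 = (3 + 64)/3 = (⅓)*67 = 67/3 ≈ 22.333)
-3321/380 + (x/1 + 61/(-242)) = -3321/380 + ((67/3)/1 + 61/(-242)) = -3321/380 + ((67/3)*1 + 61*(-1/242)) = -41*81/380 + (67/3 - 61/242) = -3321/380 + 16031/726 = 1840367/137940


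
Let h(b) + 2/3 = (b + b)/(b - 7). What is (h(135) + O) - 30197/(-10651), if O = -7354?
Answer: -15030123017/2044992 ≈ -7349.7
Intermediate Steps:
h(b) = -2/3 + 2*b/(-7 + b) (h(b) = -2/3 + (b + b)/(b - 7) = -2/3 + (2*b)/(-7 + b) = -2/3 + 2*b/(-7 + b))
(h(135) + O) - 30197/(-10651) = (2*(7 + 2*135)/(3*(-7 + 135)) - 7354) - 30197/(-10651) = ((2/3)*(7 + 270)/128 - 7354) - 30197*(-1/10651) = ((2/3)*(1/128)*277 - 7354) + 30197/10651 = (277/192 - 7354) + 30197/10651 = -1411691/192 + 30197/10651 = -15030123017/2044992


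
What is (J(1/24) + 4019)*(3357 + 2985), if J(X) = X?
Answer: 101955049/4 ≈ 2.5489e+7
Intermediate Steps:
(J(1/24) + 4019)*(3357 + 2985) = (1/24 + 4019)*(3357 + 2985) = (1/24 + 4019)*6342 = (96457/24)*6342 = 101955049/4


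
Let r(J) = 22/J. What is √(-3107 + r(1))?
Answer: I*√3085 ≈ 55.543*I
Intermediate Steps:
√(-3107 + r(1)) = √(-3107 + 22/1) = √(-3107 + 22*1) = √(-3107 + 22) = √(-3085) = I*√3085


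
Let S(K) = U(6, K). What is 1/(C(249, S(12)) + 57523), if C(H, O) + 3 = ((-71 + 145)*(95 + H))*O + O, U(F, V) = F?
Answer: 1/210262 ≈ 4.7560e-6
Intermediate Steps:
S(K) = 6
C(H, O) = -3 + O + O*(7030 + 74*H) (C(H, O) = -3 + (((-71 + 145)*(95 + H))*O + O) = -3 + ((74*(95 + H))*O + O) = -3 + ((7030 + 74*H)*O + O) = -3 + (O*(7030 + 74*H) + O) = -3 + (O + O*(7030 + 74*H)) = -3 + O + O*(7030 + 74*H))
1/(C(249, S(12)) + 57523) = 1/((-3 + 7031*6 + 74*249*6) + 57523) = 1/((-3 + 42186 + 110556) + 57523) = 1/(152739 + 57523) = 1/210262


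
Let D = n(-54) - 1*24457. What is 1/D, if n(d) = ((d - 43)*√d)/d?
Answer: -1320678/32299831255 - 291*I*√6/32299831255 ≈ -4.0888e-5 - 2.2068e-8*I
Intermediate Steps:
n(d) = (-43 + d)/√d (n(d) = ((-43 + d)*√d)/d = (√d*(-43 + d))/d = (-43 + d)/√d)
D = -24457 + 97*I*√6/18 (D = (-43 - 54)/√(-54) - 1*24457 = -I*√6/18*(-97) - 24457 = 97*I*√6/18 - 24457 = -24457 + 97*I*√6/18 ≈ -24457.0 + 13.2*I)
1/D = 1/(-24457 + 97*I*√6/18)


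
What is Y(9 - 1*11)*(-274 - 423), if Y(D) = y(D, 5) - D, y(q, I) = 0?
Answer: -1394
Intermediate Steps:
Y(D) = -D (Y(D) = 0 - D = -D)
Y(9 - 1*11)*(-274 - 423) = (-(9 - 1*11))*(-274 - 423) = -(9 - 11)*(-697) = -1*(-2)*(-697) = 2*(-697) = -1394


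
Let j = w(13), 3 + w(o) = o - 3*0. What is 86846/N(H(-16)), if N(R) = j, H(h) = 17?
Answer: 43423/5 ≈ 8684.6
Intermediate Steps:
w(o) = -3 + o (w(o) = -3 + (o - 3*0) = -3 + (o + 0) = -3 + o)
j = 10 (j = -3 + 13 = 10)
N(R) = 10
86846/N(H(-16)) = 86846/10 = 86846*(1/10) = 43423/5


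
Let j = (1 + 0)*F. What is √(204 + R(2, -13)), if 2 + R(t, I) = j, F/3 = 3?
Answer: √211 ≈ 14.526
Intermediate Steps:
F = 9 (F = 3*3 = 9)
j = 9 (j = (1 + 0)*9 = 1*9 = 9)
R(t, I) = 7 (R(t, I) = -2 + 9 = 7)
√(204 + R(2, -13)) = √(204 + 7) = √211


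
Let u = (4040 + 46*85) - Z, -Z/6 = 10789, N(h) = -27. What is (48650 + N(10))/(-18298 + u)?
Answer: 48623/54386 ≈ 0.89404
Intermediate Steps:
Z = -64734 (Z = -6*10789 = -64734)
u = 72684 (u = (4040 + 46*85) - 1*(-64734) = (4040 + 3910) + 64734 = 7950 + 64734 = 72684)
(48650 + N(10))/(-18298 + u) = (48650 - 27)/(-18298 + 72684) = 48623/54386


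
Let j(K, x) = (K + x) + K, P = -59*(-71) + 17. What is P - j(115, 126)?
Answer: 3850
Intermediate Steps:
P = 4206 (P = 4189 + 17 = 4206)
j(K, x) = x + 2*K
P - j(115, 126) = 4206 - (126 + 2*115) = 4206 - (126 + 230) = 4206 - 1*356 = 4206 - 356 = 3850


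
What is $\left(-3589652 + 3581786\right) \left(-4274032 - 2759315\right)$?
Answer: $55324307502$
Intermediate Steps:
$\left(-3589652 + 3581786\right) \left(-4274032 - 2759315\right) = \left(-7866\right) \left(-7033347\right) = 55324307502$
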